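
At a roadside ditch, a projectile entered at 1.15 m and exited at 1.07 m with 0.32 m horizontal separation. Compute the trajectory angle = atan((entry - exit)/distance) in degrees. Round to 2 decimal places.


Bullet trajectory angle:
Height difference = 1.15 - 1.07 = 0.08 m
angle = atan(0.08 / 0.32)
angle = atan(0.25)
angle = 14.04 degrees

14.04


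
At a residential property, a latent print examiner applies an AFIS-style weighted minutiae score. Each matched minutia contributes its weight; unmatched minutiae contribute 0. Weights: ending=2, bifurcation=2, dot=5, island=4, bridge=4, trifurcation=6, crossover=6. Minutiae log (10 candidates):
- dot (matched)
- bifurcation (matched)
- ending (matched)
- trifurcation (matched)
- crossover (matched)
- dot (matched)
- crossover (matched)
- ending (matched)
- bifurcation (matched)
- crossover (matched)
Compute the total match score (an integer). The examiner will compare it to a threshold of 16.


Weighted minutiae match score:
  dot: matched, +5 (running total 5)
  bifurcation: matched, +2 (running total 7)
  ending: matched, +2 (running total 9)
  trifurcation: matched, +6 (running total 15)
  crossover: matched, +6 (running total 21)
  dot: matched, +5 (running total 26)
  crossover: matched, +6 (running total 32)
  ending: matched, +2 (running total 34)
  bifurcation: matched, +2 (running total 36)
  crossover: matched, +6 (running total 42)
Total score = 42
Threshold = 16; verdict = identification

42


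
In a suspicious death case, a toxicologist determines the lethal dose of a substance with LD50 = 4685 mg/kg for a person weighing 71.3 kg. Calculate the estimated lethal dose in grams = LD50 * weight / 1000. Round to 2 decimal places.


Lethal dose calculation:
Lethal dose = LD50 * body_weight / 1000
= 4685 * 71.3 / 1000
= 334040.5 / 1000
= 334.04 g

334.04


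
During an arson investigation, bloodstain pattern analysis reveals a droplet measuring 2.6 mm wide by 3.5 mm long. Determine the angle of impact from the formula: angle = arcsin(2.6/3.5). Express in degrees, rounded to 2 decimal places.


Blood spatter impact angle calculation:
width / length = 2.6 / 3.5 = 0.742857
angle = arcsin(0.742857)
angle = 47.98 degrees

47.98


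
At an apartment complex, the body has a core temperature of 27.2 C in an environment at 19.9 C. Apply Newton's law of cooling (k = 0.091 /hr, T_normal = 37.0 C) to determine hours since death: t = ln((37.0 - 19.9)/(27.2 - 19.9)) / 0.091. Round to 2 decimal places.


Using Newton's law of cooling:
t = ln((T_normal - T_ambient) / (T_body - T_ambient)) / k
T_normal - T_ambient = 17.1
T_body - T_ambient = 7.3
Ratio = 2.342466
ln(ratio) = 0.851204
t = 0.851204 / 0.091 = 9.35 hours

9.35


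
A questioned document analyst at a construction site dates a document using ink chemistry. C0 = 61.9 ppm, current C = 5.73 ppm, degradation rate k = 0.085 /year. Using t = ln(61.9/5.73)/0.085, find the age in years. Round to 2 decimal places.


Document age estimation:
C0/C = 61.9 / 5.73 = 10.802792
ln(C0/C) = 2.379805
t = 2.379805 / 0.085 = 28.00 years

28.00


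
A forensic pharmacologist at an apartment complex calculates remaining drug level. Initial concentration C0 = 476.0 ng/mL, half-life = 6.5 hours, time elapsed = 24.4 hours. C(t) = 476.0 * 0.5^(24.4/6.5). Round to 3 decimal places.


Drug concentration decay:
Number of half-lives = t / t_half = 24.4 / 6.5 = 3.753846
Decay factor = 0.5^3.753846 = 0.07412757
C(t) = 476.0 * 0.07412757 = 35.285 ng/mL

35.285


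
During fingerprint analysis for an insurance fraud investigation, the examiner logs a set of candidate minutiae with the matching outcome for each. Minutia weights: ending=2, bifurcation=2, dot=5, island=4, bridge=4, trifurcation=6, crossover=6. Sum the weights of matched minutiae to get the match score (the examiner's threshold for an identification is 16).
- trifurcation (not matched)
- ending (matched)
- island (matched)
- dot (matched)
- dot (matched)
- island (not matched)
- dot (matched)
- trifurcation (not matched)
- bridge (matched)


Weighted minutiae match score:
  trifurcation: not matched, +0
  ending: matched, +2 (running total 2)
  island: matched, +4 (running total 6)
  dot: matched, +5 (running total 11)
  dot: matched, +5 (running total 16)
  island: not matched, +0
  dot: matched, +5 (running total 21)
  trifurcation: not matched, +0
  bridge: matched, +4 (running total 25)
Total score = 25
Threshold = 16; verdict = identification

25


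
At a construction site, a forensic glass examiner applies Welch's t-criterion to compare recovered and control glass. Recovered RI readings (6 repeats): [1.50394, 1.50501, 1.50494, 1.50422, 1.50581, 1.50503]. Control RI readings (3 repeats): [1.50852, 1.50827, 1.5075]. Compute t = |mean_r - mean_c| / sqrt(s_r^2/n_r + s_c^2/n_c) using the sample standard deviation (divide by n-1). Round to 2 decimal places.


Welch's t-criterion for glass RI comparison:
Recovered mean = sum / n_r = 9.02895 / 6 = 1.504825
Control mean = sum / n_c = 4.52429 / 3 = 1.5080967
Recovered sample variance s_r^2 = 4.4179e-07
Control sample variance s_c^2 = 2.82633e-07
Welch SE (unpooled) = sqrt(s_r^2/n_r + s_c^2/n_c) = sqrt(7.36317e-08 + 9.42111e-08) = sqrt(1.67843e-07) = 0.000409686
|mean_r - mean_c| = 0.00327167
t = 0.00327167 / 0.000409686 = 7.99

7.99


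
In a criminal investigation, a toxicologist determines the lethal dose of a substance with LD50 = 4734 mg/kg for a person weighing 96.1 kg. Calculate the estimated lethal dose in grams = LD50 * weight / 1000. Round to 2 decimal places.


Lethal dose calculation:
Lethal dose = LD50 * body_weight / 1000
= 4734 * 96.1 / 1000
= 454937.4 / 1000
= 454.94 g

454.94


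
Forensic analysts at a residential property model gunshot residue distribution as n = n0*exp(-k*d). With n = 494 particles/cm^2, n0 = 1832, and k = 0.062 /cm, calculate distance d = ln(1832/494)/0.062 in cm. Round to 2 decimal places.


GSR distance calculation:
n0/n = 1832 / 494 = 3.708502
ln(n0/n) = 1.310628
d = 1.310628 / 0.062 = 21.14 cm

21.14


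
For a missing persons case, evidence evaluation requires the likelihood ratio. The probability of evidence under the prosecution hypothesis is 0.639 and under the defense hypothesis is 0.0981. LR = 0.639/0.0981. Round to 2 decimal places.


Likelihood ratio calculation:
LR = P(E|Hp) / P(E|Hd)
LR = 0.639 / 0.0981
LR = 6.51

6.51


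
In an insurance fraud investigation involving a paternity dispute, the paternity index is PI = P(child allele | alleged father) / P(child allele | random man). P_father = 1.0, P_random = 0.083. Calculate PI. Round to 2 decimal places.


Paternity Index calculation:
PI = P(allele|father) / P(allele|random)
PI = 1.0 / 0.083
PI = 12.05

12.05


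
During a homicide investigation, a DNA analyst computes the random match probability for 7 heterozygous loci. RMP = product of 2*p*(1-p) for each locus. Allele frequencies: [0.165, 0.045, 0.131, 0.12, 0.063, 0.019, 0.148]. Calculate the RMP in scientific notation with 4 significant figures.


Computing RMP for 7 loci:
Locus 1: 2 * 0.165 * 0.835 = 0.27555
Locus 2: 2 * 0.045 * 0.955 = 0.08595
Locus 3: 2 * 0.131 * 0.869 = 0.227678
Locus 4: 2 * 0.12 * 0.88 = 0.2112
Locus 5: 2 * 0.063 * 0.937 = 0.118062
Locus 6: 2 * 0.019 * 0.981 = 0.037278
Locus 7: 2 * 0.148 * 0.852 = 0.252192
RMP = 1.264e-06

1.264e-06


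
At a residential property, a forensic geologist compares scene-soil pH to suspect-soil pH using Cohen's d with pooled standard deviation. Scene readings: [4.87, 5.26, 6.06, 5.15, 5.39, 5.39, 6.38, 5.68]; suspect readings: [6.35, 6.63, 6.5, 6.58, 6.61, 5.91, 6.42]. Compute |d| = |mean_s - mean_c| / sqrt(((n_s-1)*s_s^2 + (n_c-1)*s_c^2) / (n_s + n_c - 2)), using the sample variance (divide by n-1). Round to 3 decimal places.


Pooled-variance Cohen's d for soil pH comparison:
Scene mean = 44.18 / 8 = 5.5225
Suspect mean = 45 / 7 = 6.428571
Scene sample variance s_s^2 = 0.245364
Suspect sample variance s_c^2 = 0.062781
Pooled variance = ((n_s-1)*s_s^2 + (n_c-1)*s_c^2) / (n_s + n_c - 2) = 0.161095
Pooled SD = sqrt(0.161095) = 0.401366
Mean difference = -0.906071
|d| = |-0.906071| / 0.401366 = 2.257

2.257


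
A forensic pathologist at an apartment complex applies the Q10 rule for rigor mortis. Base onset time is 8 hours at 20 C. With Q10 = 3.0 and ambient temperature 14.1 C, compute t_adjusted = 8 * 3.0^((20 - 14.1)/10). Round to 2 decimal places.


Rigor mortis time adjustment:
Exponent = (T_ref - T_actual) / 10 = (20 - 14.1) / 10 = 0.59
Q10 factor = 3.0^0.59 = 1.91206
t_adjusted = 8 * 1.91206 = 15.30 hours

15.30


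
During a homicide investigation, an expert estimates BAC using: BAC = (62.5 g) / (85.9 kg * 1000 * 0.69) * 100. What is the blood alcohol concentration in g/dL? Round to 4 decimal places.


Applying the Widmark formula:
BAC = (dose_g / (body_wt * 1000 * r)) * 100
Denominator = 85.9 * 1000 * 0.69 = 59271
BAC = (62.5 / 59271) * 100
BAC = 0.1054 g/dL

0.1054


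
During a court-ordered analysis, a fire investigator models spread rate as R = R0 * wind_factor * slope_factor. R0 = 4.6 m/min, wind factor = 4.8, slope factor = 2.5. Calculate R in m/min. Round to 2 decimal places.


Fire spread rate calculation:
R = R0 * wind_factor * slope_factor
= 4.6 * 4.8 * 2.5
= 22.08 * 2.5
= 55.20 m/min

55.20


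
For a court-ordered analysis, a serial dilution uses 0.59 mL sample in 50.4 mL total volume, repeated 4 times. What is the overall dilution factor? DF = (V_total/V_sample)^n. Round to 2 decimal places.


Dilution factor calculation:
Single dilution = V_total / V_sample = 50.4 / 0.59 ≈ 85.423729
Number of dilutions = 4
Total DF = (50.4 / 0.59)^4 (full precision, rounded at the end) = 53249324.05

53249324.05


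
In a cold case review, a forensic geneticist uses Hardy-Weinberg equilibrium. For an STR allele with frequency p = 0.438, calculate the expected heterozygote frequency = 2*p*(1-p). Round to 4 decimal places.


Hardy-Weinberg heterozygote frequency:
q = 1 - p = 1 - 0.438 = 0.562
2pq = 2 * 0.438 * 0.562 = 0.4923

0.4923


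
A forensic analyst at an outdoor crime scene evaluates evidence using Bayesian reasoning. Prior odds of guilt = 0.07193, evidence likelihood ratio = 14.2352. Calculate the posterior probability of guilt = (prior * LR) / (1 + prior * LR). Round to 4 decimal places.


Bayesian evidence evaluation:
Posterior odds = prior_odds * LR = 0.07193 * 14.2352 = 1.023938
Posterior probability = posterior_odds / (1 + posterior_odds)
= 1.023938 / (1 + 1.023938)
= 1.023938 / 2.023938
= 0.5059

0.5059


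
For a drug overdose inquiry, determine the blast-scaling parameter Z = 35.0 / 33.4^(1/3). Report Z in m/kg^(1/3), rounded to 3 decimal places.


Scaled distance calculation:
W^(1/3) = 33.4^(1/3) = 3.220442
Z = R / W^(1/3) = 35.0 / 3.220442
Z = 10.868 m/kg^(1/3)

10.868


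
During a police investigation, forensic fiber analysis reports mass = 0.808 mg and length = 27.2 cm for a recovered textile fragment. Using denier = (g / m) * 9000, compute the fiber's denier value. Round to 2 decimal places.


Denier calculation:
Mass in grams = 0.808 mg / 1000 = 0.000808 g
Length in meters = 27.2 cm / 100 = 0.272 m
Linear density = mass / length = 0.000808 / 0.272 = 0.00297059 g/m
Denier = (g/m) * 9000 = 0.00297059 * 9000 = 26.74

26.74


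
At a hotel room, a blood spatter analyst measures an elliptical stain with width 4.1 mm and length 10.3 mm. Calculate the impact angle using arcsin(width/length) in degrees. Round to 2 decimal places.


Blood spatter impact angle calculation:
width / length = 4.1 / 10.3 = 0.398058
angle = arcsin(0.398058)
angle = 23.46 degrees

23.46


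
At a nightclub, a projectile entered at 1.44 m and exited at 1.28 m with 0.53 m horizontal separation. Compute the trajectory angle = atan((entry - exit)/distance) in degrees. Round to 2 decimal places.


Bullet trajectory angle:
Height difference = 1.44 - 1.28 = 0.16 m
angle = atan(0.16 / 0.53)
angle = atan(0.301887)
angle = 16.80 degrees

16.80


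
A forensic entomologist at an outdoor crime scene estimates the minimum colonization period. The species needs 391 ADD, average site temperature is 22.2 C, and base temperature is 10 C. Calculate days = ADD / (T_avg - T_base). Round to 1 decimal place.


Insect development time:
Effective temperature = avg_temp - T_base = 22.2 - 10 = 12.2 C
Days = ADD / effective_temp = 391 / 12.2 = 32.0 days

32.0


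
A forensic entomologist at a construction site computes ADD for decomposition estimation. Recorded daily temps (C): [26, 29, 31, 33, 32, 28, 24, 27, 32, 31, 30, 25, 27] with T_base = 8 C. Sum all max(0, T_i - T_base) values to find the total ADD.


Computing ADD day by day:
Day 1: max(0, 26 - 8) = 18
Day 2: max(0, 29 - 8) = 21
Day 3: max(0, 31 - 8) = 23
Day 4: max(0, 33 - 8) = 25
Day 5: max(0, 32 - 8) = 24
Day 6: max(0, 28 - 8) = 20
Day 7: max(0, 24 - 8) = 16
Day 8: max(0, 27 - 8) = 19
Day 9: max(0, 32 - 8) = 24
Day 10: max(0, 31 - 8) = 23
Day 11: max(0, 30 - 8) = 22
Day 12: max(0, 25 - 8) = 17
Day 13: max(0, 27 - 8) = 19
Total ADD = 271

271


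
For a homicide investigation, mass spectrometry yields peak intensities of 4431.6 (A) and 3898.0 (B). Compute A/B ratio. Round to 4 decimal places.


Spectral peak ratio:
Peak A = 4431.6 counts
Peak B = 3898.0 counts
Ratio = 4431.6 / 3898.0 = 1.1369

1.1369


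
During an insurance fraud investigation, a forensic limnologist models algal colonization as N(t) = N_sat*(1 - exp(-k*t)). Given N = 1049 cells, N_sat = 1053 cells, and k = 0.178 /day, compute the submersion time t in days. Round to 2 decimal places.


PMSI from diatom colonization curve:
N / N_sat = 1049 / 1053 = 0.996201
1 - N/N_sat = 0.003799
ln(1 - N/N_sat) = -5.573017
t = -ln(1 - N/N_sat) / k = -(-5.573017) / 0.178 = 31.31 days

31.31


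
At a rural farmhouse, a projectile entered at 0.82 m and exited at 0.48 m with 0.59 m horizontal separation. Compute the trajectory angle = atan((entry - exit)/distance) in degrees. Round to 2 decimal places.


Bullet trajectory angle:
Height difference = 0.82 - 0.48 = 0.34 m
angle = atan(0.34 / 0.59)
angle = atan(0.576271)
angle = 29.95 degrees

29.95


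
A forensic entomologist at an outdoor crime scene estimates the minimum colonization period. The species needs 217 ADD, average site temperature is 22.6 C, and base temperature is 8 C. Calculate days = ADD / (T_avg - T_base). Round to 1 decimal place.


Insect development time:
Effective temperature = avg_temp - T_base = 22.6 - 8 = 14.6 C
Days = ADD / effective_temp = 217 / 14.6 = 14.9 days

14.9


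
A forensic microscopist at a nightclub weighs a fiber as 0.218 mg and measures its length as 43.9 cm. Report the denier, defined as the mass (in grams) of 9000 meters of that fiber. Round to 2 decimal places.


Denier calculation:
Mass in grams = 0.218 mg / 1000 = 0.000218 g
Length in meters = 43.9 cm / 100 = 0.439 m
Linear density = mass / length = 0.000218 / 0.439 = 0.00049658 g/m
Denier = (g/m) * 9000 = 0.00049658 * 9000 = 4.47

4.47


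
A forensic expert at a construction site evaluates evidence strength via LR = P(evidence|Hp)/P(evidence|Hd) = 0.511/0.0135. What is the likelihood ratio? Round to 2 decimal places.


Likelihood ratio calculation:
LR = P(E|Hp) / P(E|Hd)
LR = 0.511 / 0.0135
LR = 37.85

37.85


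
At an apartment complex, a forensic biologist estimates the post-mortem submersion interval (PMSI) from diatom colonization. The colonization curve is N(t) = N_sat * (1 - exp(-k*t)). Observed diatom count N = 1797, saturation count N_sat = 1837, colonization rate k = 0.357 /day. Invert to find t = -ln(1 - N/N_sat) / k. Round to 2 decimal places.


PMSI from diatom colonization curve:
N / N_sat = 1797 / 1837 = 0.978225
1 - N/N_sat = 0.021775
ln(1 - N/N_sat) = -3.826993
t = -ln(1 - N/N_sat) / k = -(-3.826993) / 0.357 = 10.72 days

10.72


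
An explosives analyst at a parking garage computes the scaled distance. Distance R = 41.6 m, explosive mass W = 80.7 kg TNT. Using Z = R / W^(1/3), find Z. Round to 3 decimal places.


Scaled distance calculation:
W^(1/3) = 80.7^(1/3) = 4.3214
Z = R / W^(1/3) = 41.6 / 4.3214
Z = 9.627 m/kg^(1/3)

9.627


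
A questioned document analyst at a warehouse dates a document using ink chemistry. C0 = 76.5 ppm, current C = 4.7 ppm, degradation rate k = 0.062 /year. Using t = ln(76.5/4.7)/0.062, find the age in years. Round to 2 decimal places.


Document age estimation:
C0/C = 76.5 / 4.7 = 16.276596
ln(C0/C) = 2.789728
t = 2.789728 / 0.062 = 45.00 years

45.00


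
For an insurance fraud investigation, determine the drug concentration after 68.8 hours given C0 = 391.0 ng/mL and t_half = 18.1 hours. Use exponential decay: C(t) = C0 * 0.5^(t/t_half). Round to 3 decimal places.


Drug concentration decay:
Number of half-lives = t / t_half = 68.8 / 18.1 = 3.801105
Decay factor = 0.5^3.801105 = 0.07173868
C(t) = 391.0 * 0.07173868 = 28.050 ng/mL

28.050


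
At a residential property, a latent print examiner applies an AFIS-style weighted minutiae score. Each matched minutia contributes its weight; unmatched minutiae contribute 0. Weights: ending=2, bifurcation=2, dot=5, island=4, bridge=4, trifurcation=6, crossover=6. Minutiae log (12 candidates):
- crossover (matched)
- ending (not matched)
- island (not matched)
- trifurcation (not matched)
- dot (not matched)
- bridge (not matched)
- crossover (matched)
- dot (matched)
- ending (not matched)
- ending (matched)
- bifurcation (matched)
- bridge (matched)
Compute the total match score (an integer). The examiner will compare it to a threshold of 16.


Weighted minutiae match score:
  crossover: matched, +6 (running total 6)
  ending: not matched, +0
  island: not matched, +0
  trifurcation: not matched, +0
  dot: not matched, +0
  bridge: not matched, +0
  crossover: matched, +6 (running total 12)
  dot: matched, +5 (running total 17)
  ending: not matched, +0
  ending: matched, +2 (running total 19)
  bifurcation: matched, +2 (running total 21)
  bridge: matched, +4 (running total 25)
Total score = 25
Threshold = 16; verdict = identification

25


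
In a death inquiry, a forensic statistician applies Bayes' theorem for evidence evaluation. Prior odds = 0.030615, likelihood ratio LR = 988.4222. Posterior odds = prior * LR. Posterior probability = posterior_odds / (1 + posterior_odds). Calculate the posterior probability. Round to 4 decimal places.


Bayesian evidence evaluation:
Posterior odds = prior_odds * LR = 0.030615 * 988.4222 = 30.26055
Posterior probability = posterior_odds / (1 + posterior_odds)
= 30.26055 / (1 + 30.26055)
= 30.26055 / 31.26055
= 0.9680

0.9680


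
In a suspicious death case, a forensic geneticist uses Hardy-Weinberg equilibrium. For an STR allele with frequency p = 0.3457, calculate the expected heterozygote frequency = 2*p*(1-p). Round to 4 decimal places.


Hardy-Weinberg heterozygote frequency:
q = 1 - p = 1 - 0.3457 = 0.6543
2pq = 2 * 0.3457 * 0.6543 = 0.4524

0.4524


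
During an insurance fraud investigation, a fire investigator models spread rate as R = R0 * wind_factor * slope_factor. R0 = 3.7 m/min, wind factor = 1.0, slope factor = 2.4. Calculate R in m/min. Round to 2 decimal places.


Fire spread rate calculation:
R = R0 * wind_factor * slope_factor
= 3.7 * 1.0 * 2.4
= 3.7 * 2.4
= 8.88 m/min

8.88


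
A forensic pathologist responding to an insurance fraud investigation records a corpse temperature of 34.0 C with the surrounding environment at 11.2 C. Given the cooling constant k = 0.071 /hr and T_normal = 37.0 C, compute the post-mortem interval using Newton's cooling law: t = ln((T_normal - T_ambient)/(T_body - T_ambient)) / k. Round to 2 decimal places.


Using Newton's law of cooling:
t = ln((T_normal - T_ambient) / (T_body - T_ambient)) / k
T_normal - T_ambient = 25.8
T_body - T_ambient = 22.8
Ratio = 1.131579
ln(ratio) = 0.123614
t = 0.123614 / 0.071 = 1.74 hours

1.74


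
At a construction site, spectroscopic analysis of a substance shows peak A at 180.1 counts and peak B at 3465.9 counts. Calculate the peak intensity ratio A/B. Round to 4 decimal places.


Spectral peak ratio:
Peak A = 180.1 counts
Peak B = 3465.9 counts
Ratio = 180.1 / 3465.9 = 0.0520

0.0520


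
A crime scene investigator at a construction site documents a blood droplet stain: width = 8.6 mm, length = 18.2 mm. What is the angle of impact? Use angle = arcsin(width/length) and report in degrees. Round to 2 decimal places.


Blood spatter impact angle calculation:
width / length = 8.6 / 18.2 = 0.472527
angle = arcsin(0.472527)
angle = 28.20 degrees

28.20


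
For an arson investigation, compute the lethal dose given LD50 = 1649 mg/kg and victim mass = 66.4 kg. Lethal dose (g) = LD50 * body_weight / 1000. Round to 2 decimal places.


Lethal dose calculation:
Lethal dose = LD50 * body_weight / 1000
= 1649 * 66.4 / 1000
= 109493.6 / 1000
= 109.49 g

109.49


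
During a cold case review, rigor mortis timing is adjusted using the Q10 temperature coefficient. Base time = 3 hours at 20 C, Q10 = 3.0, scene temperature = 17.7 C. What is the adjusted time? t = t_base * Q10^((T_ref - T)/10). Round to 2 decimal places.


Rigor mortis time adjustment:
Exponent = (T_ref - T_actual) / 10 = (20 - 17.7) / 10 = 0.23
Q10 factor = 3.0^0.23 = 1.28747
t_adjusted = 3 * 1.28747 = 3.86 hours

3.86


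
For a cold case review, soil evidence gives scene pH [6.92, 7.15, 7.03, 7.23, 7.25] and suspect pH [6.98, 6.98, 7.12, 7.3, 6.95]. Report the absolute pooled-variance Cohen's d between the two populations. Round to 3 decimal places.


Pooled-variance Cohen's d for soil pH comparison:
Scene mean = 35.58 / 5 = 7.116
Suspect mean = 35.33 / 5 = 7.066
Scene sample variance s_s^2 = 0.01948
Suspect sample variance s_c^2 = 0.02148
Pooled variance = ((n_s-1)*s_s^2 + (n_c-1)*s_c^2) / (n_s + n_c - 2) = 0.02048
Pooled SD = sqrt(0.02048) = 0.143108
Mean difference = 0.05
|d| = |0.05| / 0.143108 = 0.349

0.349


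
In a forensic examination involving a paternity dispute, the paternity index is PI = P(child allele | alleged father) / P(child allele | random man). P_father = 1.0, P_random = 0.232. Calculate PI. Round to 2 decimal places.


Paternity Index calculation:
PI = P(allele|father) / P(allele|random)
PI = 1.0 / 0.232
PI = 4.31

4.31


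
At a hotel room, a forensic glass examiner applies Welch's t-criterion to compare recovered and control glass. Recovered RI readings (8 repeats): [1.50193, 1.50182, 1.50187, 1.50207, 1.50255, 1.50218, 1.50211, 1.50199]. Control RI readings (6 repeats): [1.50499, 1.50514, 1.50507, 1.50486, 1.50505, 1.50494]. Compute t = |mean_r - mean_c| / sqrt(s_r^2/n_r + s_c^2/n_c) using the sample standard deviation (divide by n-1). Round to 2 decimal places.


Welch's t-criterion for glass RI comparison:
Recovered mean = sum / n_r = 12.01652 / 8 = 1.502065
Control mean = sum / n_c = 9.03005 / 6 = 1.5050083
Recovered sample variance s_r^2 = 5.32e-08
Control sample variance s_c^2 = 9.97667e-09
Welch SE (unpooled) = sqrt(s_r^2/n_r + s_c^2/n_c) = sqrt(6.65e-09 + 1.66278e-09) = sqrt(8.31278e-09) = 9.11744e-05
|mean_r - mean_c| = 0.00294333
t = 0.00294333 / 9.11744e-05 = 32.28

32.28


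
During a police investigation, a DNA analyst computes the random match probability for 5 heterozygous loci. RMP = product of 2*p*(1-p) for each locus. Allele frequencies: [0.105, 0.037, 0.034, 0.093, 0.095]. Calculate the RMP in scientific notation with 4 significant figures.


Computing RMP for 5 loci:
Locus 1: 2 * 0.105 * 0.895 = 0.18795
Locus 2: 2 * 0.037 * 0.963 = 0.071262
Locus 3: 2 * 0.034 * 0.966 = 0.065688
Locus 4: 2 * 0.093 * 0.907 = 0.168702
Locus 5: 2 * 0.095 * 0.905 = 0.17195
RMP = 2.552e-05

2.552e-05


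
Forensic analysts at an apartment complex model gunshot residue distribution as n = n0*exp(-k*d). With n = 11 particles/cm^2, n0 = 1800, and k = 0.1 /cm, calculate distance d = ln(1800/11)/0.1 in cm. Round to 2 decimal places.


GSR distance calculation:
n0/n = 1800 / 11 = 163.636364
ln(n0/n) = 5.097647
d = 5.097647 / 0.1 = 50.98 cm

50.98


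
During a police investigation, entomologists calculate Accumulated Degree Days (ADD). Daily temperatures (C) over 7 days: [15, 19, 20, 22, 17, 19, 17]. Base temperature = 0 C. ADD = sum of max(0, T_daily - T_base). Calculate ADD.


Computing ADD day by day:
Day 1: max(0, 15 - 0) = 15
Day 2: max(0, 19 - 0) = 19
Day 3: max(0, 20 - 0) = 20
Day 4: max(0, 22 - 0) = 22
Day 5: max(0, 17 - 0) = 17
Day 6: max(0, 19 - 0) = 19
Day 7: max(0, 17 - 0) = 17
Total ADD = 129

129


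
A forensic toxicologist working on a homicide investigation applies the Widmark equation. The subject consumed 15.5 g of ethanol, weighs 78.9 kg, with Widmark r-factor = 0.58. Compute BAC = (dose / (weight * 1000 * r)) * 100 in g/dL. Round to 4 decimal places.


Applying the Widmark formula:
BAC = (dose_g / (body_wt * 1000 * r)) * 100
Denominator = 78.9 * 1000 * 0.58 = 45762
BAC = (15.5 / 45762) * 100
BAC = 0.0339 g/dL

0.0339


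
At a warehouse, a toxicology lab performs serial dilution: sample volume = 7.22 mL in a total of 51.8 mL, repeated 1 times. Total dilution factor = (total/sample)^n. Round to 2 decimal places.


Dilution factor calculation:
Single dilution = V_total / V_sample = 51.8 / 7.22 ≈ 7.174515
Number of dilutions = 1
Total DF = (51.8 / 7.22)^1 (full precision, rounded at the end) = 7.17

7.17


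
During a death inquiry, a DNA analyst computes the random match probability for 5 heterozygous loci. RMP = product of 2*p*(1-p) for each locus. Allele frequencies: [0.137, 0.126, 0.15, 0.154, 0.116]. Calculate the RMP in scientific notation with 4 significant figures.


Computing RMP for 5 loci:
Locus 1: 2 * 0.137 * 0.863 = 0.236462
Locus 2: 2 * 0.126 * 0.874 = 0.220248
Locus 3: 2 * 0.15 * 0.85 = 0.255
Locus 4: 2 * 0.154 * 0.846 = 0.260568
Locus 5: 2 * 0.116 * 0.884 = 0.205088
RMP = 7.097e-04

7.097e-04


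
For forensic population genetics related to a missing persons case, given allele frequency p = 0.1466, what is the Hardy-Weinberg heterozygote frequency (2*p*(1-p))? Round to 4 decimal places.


Hardy-Weinberg heterozygote frequency:
q = 1 - p = 1 - 0.1466 = 0.8534
2pq = 2 * 0.1466 * 0.8534 = 0.2502

0.2502


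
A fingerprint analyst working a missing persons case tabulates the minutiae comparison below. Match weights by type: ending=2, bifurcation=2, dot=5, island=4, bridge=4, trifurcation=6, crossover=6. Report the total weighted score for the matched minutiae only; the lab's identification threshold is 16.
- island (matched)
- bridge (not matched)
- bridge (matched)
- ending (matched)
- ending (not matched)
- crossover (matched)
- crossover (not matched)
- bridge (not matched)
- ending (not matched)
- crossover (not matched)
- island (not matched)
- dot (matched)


Weighted minutiae match score:
  island: matched, +4 (running total 4)
  bridge: not matched, +0
  bridge: matched, +4 (running total 8)
  ending: matched, +2 (running total 10)
  ending: not matched, +0
  crossover: matched, +6 (running total 16)
  crossover: not matched, +0
  bridge: not matched, +0
  ending: not matched, +0
  crossover: not matched, +0
  island: not matched, +0
  dot: matched, +5 (running total 21)
Total score = 21
Threshold = 16; verdict = identification

21


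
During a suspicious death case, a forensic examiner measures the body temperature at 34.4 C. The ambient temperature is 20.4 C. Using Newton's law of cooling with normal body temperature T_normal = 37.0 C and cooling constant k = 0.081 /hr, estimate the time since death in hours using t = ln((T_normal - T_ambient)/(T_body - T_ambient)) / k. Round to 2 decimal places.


Using Newton's law of cooling:
t = ln((T_normal - T_ambient) / (T_body - T_ambient)) / k
T_normal - T_ambient = 16.6
T_body - T_ambient = 14.0
Ratio = 1.185714
ln(ratio) = 0.170345
t = 0.170345 / 0.081 = 2.10 hours

2.10


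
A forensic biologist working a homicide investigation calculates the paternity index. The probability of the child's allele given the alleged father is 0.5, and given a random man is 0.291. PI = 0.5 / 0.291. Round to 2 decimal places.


Paternity Index calculation:
PI = P(allele|father) / P(allele|random)
PI = 0.5 / 0.291
PI = 1.72

1.72


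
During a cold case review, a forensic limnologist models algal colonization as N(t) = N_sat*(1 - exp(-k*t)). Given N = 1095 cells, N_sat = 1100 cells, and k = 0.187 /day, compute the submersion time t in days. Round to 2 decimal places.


PMSI from diatom colonization curve:
N / N_sat = 1095 / 1100 = 0.995455
1 - N/N_sat = 0.004545
ln(1 - N/N_sat) = -5.393728
t = -ln(1 - N/N_sat) / k = -(-5.393728) / 0.187 = 28.84 days

28.84


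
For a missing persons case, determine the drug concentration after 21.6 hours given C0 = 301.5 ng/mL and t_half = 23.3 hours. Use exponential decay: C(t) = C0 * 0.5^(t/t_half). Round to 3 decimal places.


Drug concentration decay:
Number of half-lives = t / t_half = 21.6 / 23.3 = 0.927039
Decay factor = 0.5^0.927039 = 0.52593667
C(t) = 301.5 * 0.52593667 = 158.570 ng/mL

158.570


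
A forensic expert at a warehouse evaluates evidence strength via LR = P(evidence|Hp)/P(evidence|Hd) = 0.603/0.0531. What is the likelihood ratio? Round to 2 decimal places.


Likelihood ratio calculation:
LR = P(E|Hp) / P(E|Hd)
LR = 0.603 / 0.0531
LR = 11.36

11.36


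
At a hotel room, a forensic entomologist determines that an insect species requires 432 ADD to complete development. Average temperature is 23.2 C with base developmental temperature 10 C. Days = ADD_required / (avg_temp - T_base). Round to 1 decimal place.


Insect development time:
Effective temperature = avg_temp - T_base = 23.2 - 10 = 13.2 C
Days = ADD / effective_temp = 432 / 13.2 = 32.7 days

32.7


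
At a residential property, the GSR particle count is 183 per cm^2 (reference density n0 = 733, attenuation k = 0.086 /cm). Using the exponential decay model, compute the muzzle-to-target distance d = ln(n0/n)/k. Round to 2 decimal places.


GSR distance calculation:
n0/n = 733 / 183 = 4.005464
ln(n0/n) = 1.387659
d = 1.387659 / 0.086 = 16.14 cm

16.14


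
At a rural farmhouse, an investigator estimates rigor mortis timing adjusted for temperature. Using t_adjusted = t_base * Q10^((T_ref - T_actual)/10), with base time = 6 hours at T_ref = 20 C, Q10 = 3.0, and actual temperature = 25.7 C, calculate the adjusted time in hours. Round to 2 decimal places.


Rigor mortis time adjustment:
Exponent = (T_ref - T_actual) / 10 = (20 - 25.7) / 10 = -0.57
Q10 factor = 3.0^-0.57 = 0.53461
t_adjusted = 6 * 0.53461 = 3.21 hours

3.21


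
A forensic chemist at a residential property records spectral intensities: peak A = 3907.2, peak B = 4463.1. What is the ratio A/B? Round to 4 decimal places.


Spectral peak ratio:
Peak A = 3907.2 counts
Peak B = 4463.1 counts
Ratio = 3907.2 / 4463.1 = 0.8754

0.8754


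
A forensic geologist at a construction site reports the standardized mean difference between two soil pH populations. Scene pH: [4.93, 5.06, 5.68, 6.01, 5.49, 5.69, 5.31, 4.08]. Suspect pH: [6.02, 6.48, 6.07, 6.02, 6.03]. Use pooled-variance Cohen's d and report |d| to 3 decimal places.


Pooled-variance Cohen's d for soil pH comparison:
Scene mean = 42.25 / 8 = 5.28125
Suspect mean = 30.62 / 5 = 6.124
Scene sample variance s_s^2 = 0.359555
Suspect sample variance s_c^2 = 0.04003
Pooled variance = ((n_s-1)*s_s^2 + (n_c-1)*s_c^2) / (n_s + n_c - 2) = 0.243364
Pooled SD = sqrt(0.243364) = 0.493319
Mean difference = -0.84275
|d| = |-0.84275| / 0.493319 = 1.708

1.708


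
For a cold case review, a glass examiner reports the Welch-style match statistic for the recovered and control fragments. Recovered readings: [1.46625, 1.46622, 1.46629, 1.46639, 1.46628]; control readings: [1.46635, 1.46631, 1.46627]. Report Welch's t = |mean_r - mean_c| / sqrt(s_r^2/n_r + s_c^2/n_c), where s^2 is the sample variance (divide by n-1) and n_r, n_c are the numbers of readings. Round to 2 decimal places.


Welch's t-criterion for glass RI comparison:
Recovered mean = sum / n_r = 7.33143 / 5 = 1.466286
Control mean = sum / n_c = 4.39893 / 3 = 1.46631
Recovered sample variance s_r^2 = 4.13e-09
Control sample variance s_c^2 = 1.6e-09
Welch SE (unpooled) = sqrt(s_r^2/n_r + s_c^2/n_c) = sqrt(8.26e-10 + 5.33333e-10) = sqrt(1.35933e-09) = 3.68691e-05
|mean_r - mean_c| = 2.4e-05
t = 2.4e-05 / 3.68691e-05 = 0.65

0.65


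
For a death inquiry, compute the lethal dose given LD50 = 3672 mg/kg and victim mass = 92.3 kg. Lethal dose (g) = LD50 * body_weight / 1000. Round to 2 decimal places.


Lethal dose calculation:
Lethal dose = LD50 * body_weight / 1000
= 3672 * 92.3 / 1000
= 338925.6 / 1000
= 338.93 g

338.93


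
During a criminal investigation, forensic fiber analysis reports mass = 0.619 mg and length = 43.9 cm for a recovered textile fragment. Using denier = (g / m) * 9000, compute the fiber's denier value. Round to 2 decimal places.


Denier calculation:
Mass in grams = 0.619 mg / 1000 = 0.000619 g
Length in meters = 43.9 cm / 100 = 0.439 m
Linear density = mass / length = 0.000619 / 0.439 = 0.00141002 g/m
Denier = (g/m) * 9000 = 0.00141002 * 9000 = 12.69

12.69


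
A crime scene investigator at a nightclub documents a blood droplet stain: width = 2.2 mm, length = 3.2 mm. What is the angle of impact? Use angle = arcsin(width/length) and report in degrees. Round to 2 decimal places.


Blood spatter impact angle calculation:
width / length = 2.2 / 3.2 = 0.6875
angle = arcsin(0.6875)
angle = 43.43 degrees

43.43


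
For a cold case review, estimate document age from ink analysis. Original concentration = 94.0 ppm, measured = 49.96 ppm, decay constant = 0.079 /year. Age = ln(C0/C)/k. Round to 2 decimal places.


Document age estimation:
C0/C = 94.0 / 49.96 = 1.881505
ln(C0/C) = 0.632072
t = 0.632072 / 0.079 = 8.00 years

8.00


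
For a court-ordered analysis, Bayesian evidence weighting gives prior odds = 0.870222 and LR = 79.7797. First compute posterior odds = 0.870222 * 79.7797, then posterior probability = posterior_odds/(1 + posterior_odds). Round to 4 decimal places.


Bayesian evidence evaluation:
Posterior odds = prior_odds * LR = 0.870222 * 79.7797 = 69.42605
Posterior probability = posterior_odds / (1 + posterior_odds)
= 69.42605 / (1 + 69.42605)
= 69.42605 / 70.42605
= 0.9858

0.9858


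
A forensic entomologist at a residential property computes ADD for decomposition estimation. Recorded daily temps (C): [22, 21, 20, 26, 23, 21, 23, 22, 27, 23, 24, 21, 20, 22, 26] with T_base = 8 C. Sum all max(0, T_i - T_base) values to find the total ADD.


Computing ADD day by day:
Day 1: max(0, 22 - 8) = 14
Day 2: max(0, 21 - 8) = 13
Day 3: max(0, 20 - 8) = 12
Day 4: max(0, 26 - 8) = 18
Day 5: max(0, 23 - 8) = 15
Day 6: max(0, 21 - 8) = 13
Day 7: max(0, 23 - 8) = 15
Day 8: max(0, 22 - 8) = 14
Day 9: max(0, 27 - 8) = 19
Day 10: max(0, 23 - 8) = 15
Day 11: max(0, 24 - 8) = 16
Day 12: max(0, 21 - 8) = 13
Day 13: max(0, 20 - 8) = 12
Day 14: max(0, 22 - 8) = 14
Day 15: max(0, 26 - 8) = 18
Total ADD = 221

221


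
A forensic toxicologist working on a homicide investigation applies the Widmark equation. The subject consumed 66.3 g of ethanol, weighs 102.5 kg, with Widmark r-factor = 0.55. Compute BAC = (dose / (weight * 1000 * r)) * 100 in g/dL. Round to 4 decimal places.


Applying the Widmark formula:
BAC = (dose_g / (body_wt * 1000 * r)) * 100
Denominator = 102.5 * 1000 * 0.55 = 56375
BAC = (66.3 / 56375) * 100
BAC = 0.1176 g/dL

0.1176


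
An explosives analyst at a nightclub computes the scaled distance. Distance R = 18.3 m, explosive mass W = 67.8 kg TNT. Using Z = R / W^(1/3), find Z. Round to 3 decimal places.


Scaled distance calculation:
W^(1/3) = 67.8^(1/3) = 4.07765
Z = R / W^(1/3) = 18.3 / 4.07765
Z = 4.488 m/kg^(1/3)

4.488


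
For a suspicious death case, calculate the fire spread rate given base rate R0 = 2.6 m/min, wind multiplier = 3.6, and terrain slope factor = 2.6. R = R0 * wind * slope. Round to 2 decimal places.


Fire spread rate calculation:
R = R0 * wind_factor * slope_factor
= 2.6 * 3.6 * 2.6
= 9.36 * 2.6
= 24.34 m/min

24.34


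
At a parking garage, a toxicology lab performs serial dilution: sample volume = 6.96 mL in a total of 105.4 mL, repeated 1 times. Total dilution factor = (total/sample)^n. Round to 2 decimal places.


Dilution factor calculation:
Single dilution = V_total / V_sample = 105.4 / 6.96 ≈ 15.143678
Number of dilutions = 1
Total DF = (105.4 / 6.96)^1 (full precision, rounded at the end) = 15.14

15.14


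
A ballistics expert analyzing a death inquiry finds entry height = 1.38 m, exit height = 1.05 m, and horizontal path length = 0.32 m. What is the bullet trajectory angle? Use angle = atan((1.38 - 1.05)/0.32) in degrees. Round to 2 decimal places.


Bullet trajectory angle:
Height difference = 1.38 - 1.05 = 0.33 m
angle = atan(0.33 / 0.32)
angle = atan(1.03125)
angle = 45.88 degrees

45.88


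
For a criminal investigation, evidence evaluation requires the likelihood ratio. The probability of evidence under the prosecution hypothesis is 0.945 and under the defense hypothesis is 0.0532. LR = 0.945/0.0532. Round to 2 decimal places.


Likelihood ratio calculation:
LR = P(E|Hp) / P(E|Hd)
LR = 0.945 / 0.0532
LR = 17.76

17.76


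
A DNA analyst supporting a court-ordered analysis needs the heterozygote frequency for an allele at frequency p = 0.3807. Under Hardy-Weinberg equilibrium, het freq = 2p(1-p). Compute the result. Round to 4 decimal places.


Hardy-Weinberg heterozygote frequency:
q = 1 - p = 1 - 0.3807 = 0.6193
2pq = 2 * 0.3807 * 0.6193 = 0.4715

0.4715


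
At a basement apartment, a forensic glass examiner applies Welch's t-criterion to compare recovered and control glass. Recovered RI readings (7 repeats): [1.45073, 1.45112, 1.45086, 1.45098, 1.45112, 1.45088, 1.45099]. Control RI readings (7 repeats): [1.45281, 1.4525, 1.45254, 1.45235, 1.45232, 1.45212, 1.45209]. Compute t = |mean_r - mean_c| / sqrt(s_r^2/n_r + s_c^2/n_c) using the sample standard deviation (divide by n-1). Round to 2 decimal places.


Welch's t-criterion for glass RI comparison:
Recovered mean = sum / n_r = 10.15668 / 7 = 1.4509543
Control mean = sum / n_c = 10.16673 / 7 = 1.45239
Recovered sample variance s_r^2 = 2.02619e-08
Control sample variance s_c^2 = 6.34e-08
Welch SE (unpooled) = sqrt(s_r^2/n_r + s_c^2/n_c) = sqrt(2.89456e-09 + 9.05714e-09) = sqrt(1.19517e-08) = 0.000109324
|mean_r - mean_c| = 0.00143571
t = 0.00143571 / 0.000109324 = 13.13

13.13


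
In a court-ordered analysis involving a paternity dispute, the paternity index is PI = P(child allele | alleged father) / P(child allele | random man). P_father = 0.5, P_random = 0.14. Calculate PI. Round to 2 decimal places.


Paternity Index calculation:
PI = P(allele|father) / P(allele|random)
PI = 0.5 / 0.14
PI = 3.57

3.57


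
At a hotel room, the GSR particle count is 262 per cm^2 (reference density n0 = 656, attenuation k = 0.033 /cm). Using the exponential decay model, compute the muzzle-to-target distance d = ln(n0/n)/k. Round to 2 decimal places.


GSR distance calculation:
n0/n = 656 / 262 = 2.503817
ln(n0/n) = 0.917816
d = 0.917816 / 0.033 = 27.81 cm

27.81


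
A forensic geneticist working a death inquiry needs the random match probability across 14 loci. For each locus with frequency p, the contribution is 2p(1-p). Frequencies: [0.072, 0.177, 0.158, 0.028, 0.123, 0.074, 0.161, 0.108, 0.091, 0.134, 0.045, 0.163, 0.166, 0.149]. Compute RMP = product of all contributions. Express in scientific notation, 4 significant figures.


Computing RMP for 14 loci:
Locus 1: 2 * 0.072 * 0.928 = 0.133632
Locus 2: 2 * 0.177 * 0.823 = 0.291342
Locus 3: 2 * 0.158 * 0.842 = 0.266072
Locus 4: 2 * 0.028 * 0.972 = 0.054432
Locus 5: 2 * 0.123 * 0.877 = 0.215742
Locus 6: 2 * 0.074 * 0.926 = 0.137048
Locus 7: 2 * 0.161 * 0.839 = 0.270158
Locus 8: 2 * 0.108 * 0.892 = 0.192672
Locus 9: 2 * 0.091 * 0.909 = 0.165438
Locus 10: 2 * 0.134 * 0.866 = 0.232088
Locus 11: 2 * 0.045 * 0.955 = 0.08595
Locus 12: 2 * 0.163 * 0.837 = 0.272862
Locus 13: 2 * 0.166 * 0.834 = 0.276888
Locus 14: 2 * 0.149 * 0.851 = 0.253598
RMP = 5.487e-11

5.487e-11
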